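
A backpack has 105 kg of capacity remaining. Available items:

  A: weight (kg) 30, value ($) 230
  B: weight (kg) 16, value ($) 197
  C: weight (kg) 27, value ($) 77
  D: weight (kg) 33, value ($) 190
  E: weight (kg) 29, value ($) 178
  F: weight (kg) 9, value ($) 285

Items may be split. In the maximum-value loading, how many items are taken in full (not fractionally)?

Sort by value per unit weight and fill in that order.
Order: F (285/9=31.67) > B (197/16=12.31) > A (230/30=7.67) > E (178/29=6.14) > D (190/33=5.76) > C (77/27=2.85)
Fill: take F (9 @ 285) → take B (16 @ 197) → take A (30 @ 230) → take E (29 @ 178) → take 21/33 of D → 120.91; 105/105 used.
4 item(s) taken whole; one partial (take 21/33 of D).

4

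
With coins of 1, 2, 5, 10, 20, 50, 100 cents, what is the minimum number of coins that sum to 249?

Use the largest denomination that fits, subtract, and repeat.
249 − 2×100→49 − 2×20→9 − 1×5→4 − 2×2→0
Total coins = 2 + 2 + 1 + 2 = 7

7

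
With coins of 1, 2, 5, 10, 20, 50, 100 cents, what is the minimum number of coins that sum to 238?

7

238 = 2×100 + 1×20 + 1×10 + 1×5 + 1×2 + 1×1
Total coins = 2 + 1 + 1 + 1 + 1 + 1 = 7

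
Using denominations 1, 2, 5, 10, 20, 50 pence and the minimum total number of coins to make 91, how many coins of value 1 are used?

91 − 1×50→41 − 2×20→1 − 1×1→0
Count of 1: 1

1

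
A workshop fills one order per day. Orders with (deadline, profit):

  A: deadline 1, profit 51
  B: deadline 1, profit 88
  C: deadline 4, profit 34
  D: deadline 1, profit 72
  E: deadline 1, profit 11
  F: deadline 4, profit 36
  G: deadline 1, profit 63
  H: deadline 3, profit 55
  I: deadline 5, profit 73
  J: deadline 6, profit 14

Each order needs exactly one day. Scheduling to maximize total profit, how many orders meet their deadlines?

6

By profit: B(d1,88), I(d5,73), D(d1,72), G(d1,63), H(d3,55), A(d1,51), F(d4,36), C(d4,34), J(d6,14), E(d1,11)
B→slot 1; I→slot 5; D skipped; G skipped; H→slot 3; A skipped; F→slot 4; C→slot 2; J→slot 6; E skipped.
6 of 10 scheduled.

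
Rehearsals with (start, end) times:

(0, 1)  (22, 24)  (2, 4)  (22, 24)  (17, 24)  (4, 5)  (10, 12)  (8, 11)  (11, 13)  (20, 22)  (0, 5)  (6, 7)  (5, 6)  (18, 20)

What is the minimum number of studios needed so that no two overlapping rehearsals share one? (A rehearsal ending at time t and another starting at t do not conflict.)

Count concurrent intervals with a sweep; the peak is the room count.
starts: [0, 0, 2, 4, 5, 6, 8, 10, 11, 17, 18, 20, 22, 22]
ends:   [1, 4, 5, 5, 6, 7, 11, 12, 13, 20, 22, 24, 24, 24]
s0→1 s0→2 e1→1 s2→2 e4→1 s4→2 e5→1 e5→0 s5→1 e6→0 s6→1 e7→0 s8→1 s10→2 e11→1 s11→2 e12→1 e13→0 s17→1 s18→2 e20→1 s20→2 e22→1 s22→2 s22→3  — peak 3.

3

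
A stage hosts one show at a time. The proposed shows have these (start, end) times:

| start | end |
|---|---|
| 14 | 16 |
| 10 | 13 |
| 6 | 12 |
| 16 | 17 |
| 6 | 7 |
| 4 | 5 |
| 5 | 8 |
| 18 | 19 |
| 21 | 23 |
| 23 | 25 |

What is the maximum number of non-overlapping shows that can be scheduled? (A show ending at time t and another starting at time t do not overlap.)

8

Sort by end time and greedily take each interval whose start is ≥ the last chosen end.
Sorted by end: (4,5)  (6,7)  (5,8)  (6,12)  (10,13)  (14,16)  (16,17)  (18,19)  (21,23)  (23,25)
take (4,5); take (6,7); skip (5,8); take (10,13); take (14,16); take (16,17); take (18,19); take (21,23); take (23,25).
Selected 8 shows.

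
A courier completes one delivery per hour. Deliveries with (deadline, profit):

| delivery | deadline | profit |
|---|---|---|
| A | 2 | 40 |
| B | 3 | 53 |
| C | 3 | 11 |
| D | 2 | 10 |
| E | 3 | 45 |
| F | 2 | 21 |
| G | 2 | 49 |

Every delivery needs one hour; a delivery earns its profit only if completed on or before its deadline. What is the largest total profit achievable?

Sort by profit descending; place each in the latest free slot ≤ its deadline.
Profit order: B=53 G=49 E=45 A=40 F=21 C=11 D=10
Assign: B→slot 3, G→slot 2, E→slot 1, A skipped, F skipped, C skipped, D skipped.
Slots: [1:E] [2:G] [3:B]
Profit = 45 + 49 + 53 = 147

147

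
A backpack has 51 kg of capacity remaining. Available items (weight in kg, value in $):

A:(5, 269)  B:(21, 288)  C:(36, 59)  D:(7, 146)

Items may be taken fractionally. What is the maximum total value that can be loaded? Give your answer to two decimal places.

Greedy by value/weight ratio, highest first.
Ratios (sorted): A 53.80, D 20.86, B 13.71, C 1.64
take A (5 @ 269); take D (7 @ 146); take B (21 @ 288); take 18/36 of C → 29.50. Capacity used 51/51.
Total value = 732.50

732.50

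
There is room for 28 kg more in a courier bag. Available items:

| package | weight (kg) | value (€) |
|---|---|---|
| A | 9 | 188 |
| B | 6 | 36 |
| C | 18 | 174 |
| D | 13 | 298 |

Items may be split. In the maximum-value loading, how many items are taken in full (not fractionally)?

2

Order: D (298/13=22.92) > A (188/9=20.89) > C (174/18=9.67) > B (36/6=6.00)
Fill: take D (13 @ 298) → take A (9 @ 188) → take 6/18 of C → 58.00; 28/28 used.
2 item(s) taken whole; one partial (take 6/18 of C).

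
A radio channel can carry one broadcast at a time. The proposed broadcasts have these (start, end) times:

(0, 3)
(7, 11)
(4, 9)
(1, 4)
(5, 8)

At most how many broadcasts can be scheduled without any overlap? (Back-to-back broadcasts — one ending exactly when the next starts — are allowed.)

Sort by end time and greedily take each interval whose start is ≥ the last chosen end.
Sorted by end: (0,3)  (1,4)  (5,8)  (4,9)  (7,11)
take (0,3); skip (1,4); take (5,8).
Selected 2 broadcasts.

2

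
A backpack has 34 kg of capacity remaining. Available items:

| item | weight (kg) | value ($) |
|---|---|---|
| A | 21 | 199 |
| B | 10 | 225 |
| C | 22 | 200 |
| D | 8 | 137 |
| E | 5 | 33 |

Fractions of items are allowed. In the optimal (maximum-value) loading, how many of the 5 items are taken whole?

Sort by value per unit weight and fill in that order.
Order: B (225/10=22.50) > D (137/8=17.12) > A (199/21=9.48) > C (200/22=9.09) > E (33/5=6.60)
Fill: take B (10 @ 225) → take D (8 @ 137) → take 16/21 of A → 151.62; 34/34 used.
2 item(s) taken whole; one partial (take 16/21 of A).

2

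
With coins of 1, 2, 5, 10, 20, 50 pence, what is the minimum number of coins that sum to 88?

6

Greedy: take as many of the largest coin as possible, then repeat with the remainder.
88 = 1×50 + 1×20 + 1×10 + 1×5 + 1×2 + 1×1
Total coins = 1 + 1 + 1 + 1 + 1 + 1 = 6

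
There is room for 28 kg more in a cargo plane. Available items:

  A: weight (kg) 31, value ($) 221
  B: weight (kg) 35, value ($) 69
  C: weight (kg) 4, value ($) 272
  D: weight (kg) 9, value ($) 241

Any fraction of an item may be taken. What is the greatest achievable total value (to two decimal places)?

Ratios (sorted): C 68.00, D 26.78, A 7.13, B 1.97
take C (4 @ 272); take D (9 @ 241); take 15/31 of A → 106.94. Capacity used 28/28.
Total value = 619.94

619.94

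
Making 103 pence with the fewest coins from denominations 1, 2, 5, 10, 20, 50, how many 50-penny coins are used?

2

103 − 2×50→3 − 1×2→1 − 1×1→0
Count of 50: 2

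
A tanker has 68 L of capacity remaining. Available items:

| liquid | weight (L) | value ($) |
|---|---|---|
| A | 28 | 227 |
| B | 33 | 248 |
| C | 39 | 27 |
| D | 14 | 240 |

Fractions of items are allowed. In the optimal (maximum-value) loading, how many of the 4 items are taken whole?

2

Order: D (240/14=17.14) > A (227/28=8.11) > B (248/33=7.52) > C (27/39=0.69)
Fill: take D (14 @ 240) → take A (28 @ 227) → take 26/33 of B → 195.39; 68/68 used.
2 item(s) taken whole; one partial (take 26/33 of B).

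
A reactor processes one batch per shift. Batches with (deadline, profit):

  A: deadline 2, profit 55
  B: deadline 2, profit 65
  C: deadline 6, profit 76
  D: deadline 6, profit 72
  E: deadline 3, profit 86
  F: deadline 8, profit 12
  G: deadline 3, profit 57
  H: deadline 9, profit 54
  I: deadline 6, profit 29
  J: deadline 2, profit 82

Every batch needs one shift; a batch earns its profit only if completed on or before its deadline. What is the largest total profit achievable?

476

Take jobs in profit order; each goes to the latest open slot no later than its deadline.
By profit: E(d3,86), J(d2,82), C(d6,76), D(d6,72), B(d2,65), G(d3,57), A(d2,55), H(d9,54), I(d6,29), F(d8,12)
E→slot 3; J→slot 2; C→slot 6; D→slot 5; B→slot 1; G skipped; A skipped; H→slot 9; I→slot 4; F→slot 8.
Profit = 65 + 82 + 86 + 29 + 72 + 76 + 12 + 54 = 476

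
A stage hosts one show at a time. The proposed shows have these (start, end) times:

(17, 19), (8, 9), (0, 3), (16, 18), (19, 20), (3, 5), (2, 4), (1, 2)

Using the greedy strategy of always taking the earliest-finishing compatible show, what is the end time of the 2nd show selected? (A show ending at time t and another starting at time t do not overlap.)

4

By end time: (1,2), (0,3), (2,4), (3,5), (8,9), (16,18), (17,19), (19,20).
Pick (1,2); next start ≥ 2 → (2,4); next start ≥ 4 → (8,9); next start ≥ 9 → (16,18); next start ≥ 18 → (19,20).
Selected: (1,2) (2,4) (8,9) (16,18) (19,20)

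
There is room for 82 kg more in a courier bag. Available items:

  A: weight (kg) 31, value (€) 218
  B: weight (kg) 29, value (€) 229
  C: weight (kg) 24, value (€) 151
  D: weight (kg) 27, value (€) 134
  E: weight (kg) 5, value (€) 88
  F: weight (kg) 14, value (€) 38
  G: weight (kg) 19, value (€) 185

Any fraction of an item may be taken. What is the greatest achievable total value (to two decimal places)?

705.94

Sort by value per unit weight and fill in that order.
Order: E (88/5=17.60) > G (185/19=9.74) > B (229/29=7.90) > A (218/31=7.03) > C (151/24=6.29) > D (134/27=4.96) > F (38/14=2.71)
Fill: take E (5 @ 88) → take G (19 @ 185) → take B (29 @ 229) → take 29/31 of A → 203.94; 82/82 used.
Total value = 705.94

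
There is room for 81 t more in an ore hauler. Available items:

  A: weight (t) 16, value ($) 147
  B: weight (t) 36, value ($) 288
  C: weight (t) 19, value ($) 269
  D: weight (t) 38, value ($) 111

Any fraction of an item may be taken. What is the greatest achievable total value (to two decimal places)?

733.21

Greedy by value/weight ratio, highest first.
Order: C (269/19=14.16) > A (147/16=9.19) > B (288/36=8.00) > D (111/38=2.92)
Fill: take C (19 @ 269) → take A (16 @ 147) → take B (36 @ 288) → take 10/38 of D → 29.21; 81/81 used.
Total value = 733.21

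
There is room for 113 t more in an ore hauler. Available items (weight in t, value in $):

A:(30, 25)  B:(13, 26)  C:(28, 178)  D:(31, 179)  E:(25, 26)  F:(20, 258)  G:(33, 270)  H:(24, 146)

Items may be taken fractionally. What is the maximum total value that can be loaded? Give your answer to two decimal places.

898.19

Greedy by value/weight ratio, highest first.
Ratios (sorted): F 12.90, G 8.18, C 6.36, H 6.08, D 5.77, B 2.00, E 1.04, A 0.83
take F (20 @ 258); take G (33 @ 270); take C (28 @ 178); take H (24 @ 146); take 8/31 of D → 46.19. Capacity used 113/113.
Total value = 898.19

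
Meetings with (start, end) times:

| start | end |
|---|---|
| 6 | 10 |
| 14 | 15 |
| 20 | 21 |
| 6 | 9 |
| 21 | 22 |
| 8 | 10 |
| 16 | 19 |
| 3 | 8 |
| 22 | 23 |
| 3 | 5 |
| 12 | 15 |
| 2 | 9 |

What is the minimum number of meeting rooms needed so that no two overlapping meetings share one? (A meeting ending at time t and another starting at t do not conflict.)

4

The answer is the maximum number of intervals overlapping at any instant.
Events (time:±→running): 2:+→1 3:+→2 3:+→3 5:-→2 6:+→3 6:+→4 … peak 4.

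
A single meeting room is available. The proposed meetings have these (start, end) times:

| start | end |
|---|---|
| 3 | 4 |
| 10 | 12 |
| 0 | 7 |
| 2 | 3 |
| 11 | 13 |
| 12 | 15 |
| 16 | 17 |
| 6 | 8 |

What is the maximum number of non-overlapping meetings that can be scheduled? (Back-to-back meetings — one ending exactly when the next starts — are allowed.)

6

Greedy by earliest finish: after sorting by end time, pick each interval compatible with the last pick.
By end time: (2,3), (3,4), (0,7), (6,8), (10,12), (11,13), (12,15), (16,17).
Pick (2,3); next start ≥ 3 → (3,4); next start ≥ 4 → (6,8); next start ≥ 8 → (10,12); next start ≥ 12 → (12,15); next start ≥ 15 → (16,17).
Selected 6 meetings.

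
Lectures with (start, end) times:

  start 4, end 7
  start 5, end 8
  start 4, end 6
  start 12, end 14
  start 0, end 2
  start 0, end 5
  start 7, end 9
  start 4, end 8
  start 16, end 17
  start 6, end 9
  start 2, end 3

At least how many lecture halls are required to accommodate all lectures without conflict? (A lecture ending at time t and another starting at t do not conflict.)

4

starts: [0, 0, 2, 4, 4, 4, 5, 6, 7, 12, 16]
ends:   [2, 3, 5, 6, 7, 8, 8, 9, 9, 14, 17]
s0→1 s0→2 e2→1 s2→2 e3→1 s4→2 s4→3 s4→4  — peak 4.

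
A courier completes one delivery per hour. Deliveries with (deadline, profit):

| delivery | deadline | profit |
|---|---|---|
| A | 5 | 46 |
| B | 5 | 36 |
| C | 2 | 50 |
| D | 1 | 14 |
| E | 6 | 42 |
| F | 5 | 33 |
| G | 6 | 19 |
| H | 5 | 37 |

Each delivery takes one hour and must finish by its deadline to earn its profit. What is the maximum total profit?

244

By profit: C(d2,50), A(d5,46), E(d6,42), H(d5,37), B(d5,36), F(d5,33), G(d6,19), D(d1,14)
C→slot 2; A→slot 5; E→slot 6; H→slot 4; B→slot 3; F→slot 1; G skipped; D skipped.
Profit = 33 + 50 + 36 + 37 + 46 + 42 = 244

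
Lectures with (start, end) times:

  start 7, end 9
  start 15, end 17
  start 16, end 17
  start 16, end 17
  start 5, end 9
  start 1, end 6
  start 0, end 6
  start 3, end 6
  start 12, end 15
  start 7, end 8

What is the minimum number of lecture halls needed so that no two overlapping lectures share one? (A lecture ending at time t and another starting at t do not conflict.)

The answer is the maximum number of intervals overlapping at any instant.
starts: [0, 1, 3, 5, 7, 7, 12, 15, 16, 16]
ends:   [6, 6, 6, 8, 9, 9, 15, 17, 17, 17]
s0→1 s1→2 s3→3 s5→4  — peak 4.

4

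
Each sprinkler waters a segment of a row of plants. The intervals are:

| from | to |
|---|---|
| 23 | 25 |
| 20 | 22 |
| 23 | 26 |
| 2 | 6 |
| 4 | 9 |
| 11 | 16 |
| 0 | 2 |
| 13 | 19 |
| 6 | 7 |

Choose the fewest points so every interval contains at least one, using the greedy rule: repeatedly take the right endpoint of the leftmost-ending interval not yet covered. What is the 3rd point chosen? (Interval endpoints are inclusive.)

By right end: [0,2]  [2,6]  [6,7]  [4,9]  [11,16]  [13,19]  [20,22]  [23,25]  [23,26]
[0,2] uncovered → point at 2; [6,7] uncovered → point at 7; [11,16] uncovered → point at 16; [20,22] uncovered → point at 22; [23,25] uncovered → point at 25.
Points: 2, 7, 16, 22, 25 (5 total).

16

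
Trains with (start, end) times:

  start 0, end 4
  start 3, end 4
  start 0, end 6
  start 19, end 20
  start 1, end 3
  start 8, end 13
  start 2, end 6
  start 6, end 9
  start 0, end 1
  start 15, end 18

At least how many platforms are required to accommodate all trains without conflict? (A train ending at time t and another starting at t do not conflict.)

Count concurrent intervals with a sweep; the peak is the room count.
starts: [0, 0, 0, 1, 2, 3, 6, 8, 15, 19]
ends:   [1, 3, 4, 4, 6, 6, 9, 13, 18, 20]
s0→1 s0→2 s0→3 e1→2 s1→3 s2→4  — peak 4.

4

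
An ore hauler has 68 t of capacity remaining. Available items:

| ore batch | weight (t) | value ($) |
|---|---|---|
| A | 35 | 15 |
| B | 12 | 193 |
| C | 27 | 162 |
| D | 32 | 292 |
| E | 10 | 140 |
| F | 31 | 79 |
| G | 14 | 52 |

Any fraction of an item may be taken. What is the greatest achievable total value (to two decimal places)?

Ratios (sorted): B 16.08, E 14.00, D 9.12, C 6.00, G 3.71, F 2.55, A 0.43
take B (12 @ 193); take E (10 @ 140); take D (32 @ 292); take 14/27 of C → 84.00. Capacity used 68/68.
Total value = 709.00

709.00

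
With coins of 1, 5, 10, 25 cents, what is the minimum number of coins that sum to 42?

Use the largest denomination that fits, subtract, and repeat.
42 − 1×25→17 − 1×10→7 − 1×5→2 − 2×1→0
Total coins = 1 + 1 + 1 + 2 = 5

5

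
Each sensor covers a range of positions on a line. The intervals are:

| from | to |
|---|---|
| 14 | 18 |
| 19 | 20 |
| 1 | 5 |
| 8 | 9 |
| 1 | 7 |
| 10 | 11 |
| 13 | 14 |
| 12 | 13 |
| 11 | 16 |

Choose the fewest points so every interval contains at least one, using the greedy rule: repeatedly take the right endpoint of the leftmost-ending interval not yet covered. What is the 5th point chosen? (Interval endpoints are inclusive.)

18

Sorted: [1,5] [1,7] [8,9] [10,11] [12,13] [13,14] [11,16] [14,18] [19,20]
{[1,5],[1,7]} hit by 5; {[8,9]} hit by 9; {[10,11]} hit by 11; {[12,13],[13,14],[11,16]} hit by 13; {[14,18]} hit by 18; {[19,20]} hit by 20.
Points: 5, 9, 11, 13, 18, 20 (6 total).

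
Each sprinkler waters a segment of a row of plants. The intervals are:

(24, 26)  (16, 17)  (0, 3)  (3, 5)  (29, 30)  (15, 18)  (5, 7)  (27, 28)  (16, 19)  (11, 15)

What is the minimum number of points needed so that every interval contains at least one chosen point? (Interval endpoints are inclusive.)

7

Sorted: [0,3] [3,5] [5,7] [11,15] [16,17] [15,18] [16,19] [24,26] [27,28] [29,30]
{[0,3],[3,5]} hit by 3; {[5,7]} hit by 7; {[11,15]} hit by 15; {[16,17],[15,18],[16,19]} hit by 17; {[24,26]} hit by 26; {[27,28]} hit by 28; {[29,30]} hit by 30.
Points: 3, 7, 15, 17, 26, 28, 30 (7 total).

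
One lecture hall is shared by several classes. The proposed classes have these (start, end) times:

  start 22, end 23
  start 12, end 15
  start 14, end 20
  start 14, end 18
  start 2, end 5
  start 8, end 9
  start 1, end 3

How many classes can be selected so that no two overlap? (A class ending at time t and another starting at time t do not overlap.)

By end time: (1,3), (2,5), (8,9), (12,15), (14,18), (14,20), (22,23).
Pick (1,3); next start ≥ 3 → (8,9); next start ≥ 9 → (12,15); next start ≥ 15 → (22,23).
Selected 4 classes.

4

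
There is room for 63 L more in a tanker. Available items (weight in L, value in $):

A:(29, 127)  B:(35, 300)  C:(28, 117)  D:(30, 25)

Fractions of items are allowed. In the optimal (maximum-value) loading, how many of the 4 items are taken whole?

1

Greedy by value/weight ratio, highest first.
Ratios (sorted): B 8.57, A 4.38, C 4.18, D 0.83
take B (35 @ 300); take 28/29 of A → 122.62. Capacity used 63/63.
1 item(s) taken whole; one partial (take 28/29 of A).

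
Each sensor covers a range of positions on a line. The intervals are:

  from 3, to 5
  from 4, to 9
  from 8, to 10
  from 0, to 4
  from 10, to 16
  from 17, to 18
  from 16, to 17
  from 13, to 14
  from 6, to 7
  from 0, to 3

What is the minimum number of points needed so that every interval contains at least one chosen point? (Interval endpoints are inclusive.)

Sorted: [0,3] [0,4] [3,5] [6,7] [4,9] [8,10] [13,14] [10,16] [16,17] [17,18]
{[0,3],[0,4],[3,5]} hit by 3; {[6,7],[4,9]} hit by 7; {[8,10]} hit by 10; {[13,14],[10,16]} hit by 14; {[16,17],[17,18]} hit by 17.
Points: 3, 7, 10, 14, 17 (5 total).

5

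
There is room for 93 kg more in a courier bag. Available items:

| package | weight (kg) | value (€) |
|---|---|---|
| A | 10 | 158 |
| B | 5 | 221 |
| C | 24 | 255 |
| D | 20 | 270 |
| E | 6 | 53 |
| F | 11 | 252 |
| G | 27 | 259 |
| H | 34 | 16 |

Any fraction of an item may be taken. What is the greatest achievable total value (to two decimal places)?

Ratios (sorted): B 44.20, F 22.91, A 15.80, D 13.50, C 10.62, G 9.59, E 8.83, H 0.47
take B (5 @ 221); take F (11 @ 252); take A (10 @ 158); take D (20 @ 270); take C (24 @ 255); take 23/27 of G → 220.63. Capacity used 93/93.
Total value = 1376.63

1376.63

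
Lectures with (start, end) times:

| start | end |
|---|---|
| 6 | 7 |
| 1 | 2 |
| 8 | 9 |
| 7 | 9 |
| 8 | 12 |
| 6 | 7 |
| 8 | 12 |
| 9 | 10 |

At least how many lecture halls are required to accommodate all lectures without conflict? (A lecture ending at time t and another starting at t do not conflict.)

4

Events (time:±→running): 1:+→1 2:-→0 6:+→1 6:+→2 7:-→1 7:-→0 7:+→1 8:+→2 8:+→3 8:+→4 … peak 4.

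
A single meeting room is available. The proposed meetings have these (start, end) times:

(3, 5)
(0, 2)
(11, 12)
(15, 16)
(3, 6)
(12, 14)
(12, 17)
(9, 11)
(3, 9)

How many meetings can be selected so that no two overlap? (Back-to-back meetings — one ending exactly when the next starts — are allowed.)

Order by finish time; keep every interval that doesn't clash with the previous kept one.
Sorted by end: (0,2)  (3,5)  (3,6)  (3,9)  (9,11)  (11,12)  (12,14)  (15,16)  (12,17)
take (0,2); take (3,5); skip (3,9); take (9,11); take (11,12); take (12,14); take (15,16); skip (12,17).
Selected 6 meetings.

6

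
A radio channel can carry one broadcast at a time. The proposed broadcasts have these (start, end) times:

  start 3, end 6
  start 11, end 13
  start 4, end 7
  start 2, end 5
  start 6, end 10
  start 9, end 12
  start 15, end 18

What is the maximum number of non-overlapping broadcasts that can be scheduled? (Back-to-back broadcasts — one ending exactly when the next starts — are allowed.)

Order by finish time; keep every interval that doesn't clash with the previous kept one.
By end time: (2,5), (3,6), (4,7), (6,10), (9,12), (11,13), (15,18).
Pick (2,5); next start ≥ 5 → (6,10); next start ≥ 10 → (11,13); next start ≥ 13 → (15,18).
Selected 4 broadcasts.

4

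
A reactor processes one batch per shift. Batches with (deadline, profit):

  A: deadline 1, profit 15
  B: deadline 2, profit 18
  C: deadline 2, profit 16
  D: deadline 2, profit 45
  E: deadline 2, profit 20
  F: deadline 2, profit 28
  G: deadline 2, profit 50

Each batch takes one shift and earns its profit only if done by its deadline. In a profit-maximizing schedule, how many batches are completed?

2

Sort by profit descending; place each in the latest free slot ≤ its deadline.
Profit order: G=50 D=45 F=28 E=20 B=18 C=16 A=15
Assign: G→slot 2, D→slot 1, F skipped, E skipped, B skipped, C skipped, A skipped.
Slots: [1:D] [2:G]
2 of 7 scheduled.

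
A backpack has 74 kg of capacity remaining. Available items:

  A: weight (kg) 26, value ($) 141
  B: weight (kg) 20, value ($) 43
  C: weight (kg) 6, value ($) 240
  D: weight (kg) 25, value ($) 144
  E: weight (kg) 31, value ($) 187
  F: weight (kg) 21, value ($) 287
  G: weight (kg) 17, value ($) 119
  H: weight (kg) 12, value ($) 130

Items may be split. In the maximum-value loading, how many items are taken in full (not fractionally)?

4

Sort by value per unit weight and fill in that order.
Order: C (240/6=40.00) > F (287/21=13.67) > H (130/12=10.83) > G (119/17=7.00) > E (187/31=6.03) > D (144/25=5.76) > A (141/26=5.42) > B (43/20=2.15)
Fill: take C (6 @ 240) → take F (21 @ 287) → take H (12 @ 130) → take G (17 @ 119) → take 18/31 of E → 108.58; 74/74 used.
4 item(s) taken whole; one partial (take 18/31 of E).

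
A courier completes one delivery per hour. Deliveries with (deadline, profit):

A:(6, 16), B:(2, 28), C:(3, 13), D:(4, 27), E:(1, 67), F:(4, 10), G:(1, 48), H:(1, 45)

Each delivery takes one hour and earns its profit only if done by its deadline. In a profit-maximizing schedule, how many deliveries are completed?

5

Profit order: E=67 G=48 H=45 B=28 D=27 A=16 C=13 F=10
Assign: E→slot 1, G skipped, H skipped, B→slot 2, D→slot 4, A→slot 6, C→slot 3, F skipped.
Slots: [1:E] [2:B] [3:C] [4:D] [6:A]
5 of 8 scheduled.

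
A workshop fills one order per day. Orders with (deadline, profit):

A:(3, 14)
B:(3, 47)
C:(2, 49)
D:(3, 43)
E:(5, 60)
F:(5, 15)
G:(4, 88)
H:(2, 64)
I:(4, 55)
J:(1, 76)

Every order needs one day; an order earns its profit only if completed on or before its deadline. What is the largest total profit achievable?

343

Take jobs in profit order; each goes to the latest open slot no later than its deadline.
By profit: G(d4,88), J(d1,76), H(d2,64), E(d5,60), I(d4,55), C(d2,49), B(d3,47), D(d3,43), F(d5,15), A(d3,14)
G→slot 4; J→slot 1; H→slot 2; E→slot 5; I→slot 3; C skipped; B skipped; D skipped; F skipped; A skipped.
Profit = 76 + 64 + 55 + 88 + 60 = 343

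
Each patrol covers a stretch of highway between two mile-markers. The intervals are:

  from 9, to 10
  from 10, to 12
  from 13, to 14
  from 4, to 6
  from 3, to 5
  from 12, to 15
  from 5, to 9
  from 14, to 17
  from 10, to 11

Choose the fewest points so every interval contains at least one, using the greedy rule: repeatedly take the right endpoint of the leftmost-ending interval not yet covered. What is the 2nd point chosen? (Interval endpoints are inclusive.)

Sort by right endpoint; whenever an interval is uncovered, place a point at its right end.
Sorted: [3,5] [4,6] [5,9] [9,10] [10,11] [10,12] [13,14] [12,15] [14,17]
{[3,5],[4,6],[5,9]} hit by 5; {[9,10],[10,11],[10,12]} hit by 10; {[13,14],[12,15],[14,17]} hit by 14.
Points: 5, 10, 14 (3 total).

10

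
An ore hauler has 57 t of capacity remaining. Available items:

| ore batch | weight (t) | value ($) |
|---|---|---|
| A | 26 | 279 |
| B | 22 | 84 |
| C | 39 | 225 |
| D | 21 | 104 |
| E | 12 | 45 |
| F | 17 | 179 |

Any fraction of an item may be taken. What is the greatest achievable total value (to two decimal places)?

538.77

Greedy by value/weight ratio, highest first.
Ratios (sorted): A 10.73, F 10.53, C 5.77, D 4.95, B 3.82, E 3.75
take A (26 @ 279); take F (17 @ 179); take 14/39 of C → 80.77. Capacity used 57/57.
Total value = 538.77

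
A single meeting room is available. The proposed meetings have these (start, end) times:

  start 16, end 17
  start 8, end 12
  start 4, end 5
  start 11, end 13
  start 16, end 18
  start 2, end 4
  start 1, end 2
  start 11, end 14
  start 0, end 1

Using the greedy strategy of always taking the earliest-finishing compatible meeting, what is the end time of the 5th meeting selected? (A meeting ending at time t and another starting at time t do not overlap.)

Sorted by end: (0,1)  (1,2)  (2,4)  (4,5)  (8,12)  (11,13)  (11,14)  (16,17)  (16,18)
take (0,1); take (1,2); take (2,4); take (4,5); take (8,12); skip (11,14); take (16,17).
Selected: (0,1) (1,2) (2,4) (4,5) (8,12) (16,17)

12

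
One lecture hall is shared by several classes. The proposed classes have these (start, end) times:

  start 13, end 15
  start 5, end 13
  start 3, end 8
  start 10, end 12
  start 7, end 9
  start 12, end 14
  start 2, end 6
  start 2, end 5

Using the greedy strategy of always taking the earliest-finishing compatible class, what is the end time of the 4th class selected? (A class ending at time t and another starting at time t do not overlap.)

Sorted by end: (2,5)  (2,6)  (3,8)  (7,9)  (10,12)  (5,13)  (12,14)  (13,15)
take (2,5); skip (2,6); take (7,9); take (10,12); take (12,14).
Selected: (2,5) (7,9) (10,12) (12,14)

14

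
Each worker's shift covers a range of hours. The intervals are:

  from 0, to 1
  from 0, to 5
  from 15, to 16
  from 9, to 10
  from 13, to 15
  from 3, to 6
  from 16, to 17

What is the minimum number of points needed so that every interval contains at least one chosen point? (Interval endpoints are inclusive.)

5

By right end: [0,1]  [0,5]  [3,6]  [9,10]  [13,15]  [15,16]  [16,17]
[0,1] uncovered → point at 1; [3,6] uncovered → point at 6; [9,10] uncovered → point at 10; [13,15] uncovered → point at 15; [16,17] uncovered → point at 17.
Points: 1, 6, 10, 15, 17 (5 total).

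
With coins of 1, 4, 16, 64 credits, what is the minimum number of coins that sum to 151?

7

Use the largest denomination that fits, subtract, and repeat.
151 = 2×64 + 1×16 + 1×4 + 3×1
Total coins = 2 + 1 + 1 + 3 = 7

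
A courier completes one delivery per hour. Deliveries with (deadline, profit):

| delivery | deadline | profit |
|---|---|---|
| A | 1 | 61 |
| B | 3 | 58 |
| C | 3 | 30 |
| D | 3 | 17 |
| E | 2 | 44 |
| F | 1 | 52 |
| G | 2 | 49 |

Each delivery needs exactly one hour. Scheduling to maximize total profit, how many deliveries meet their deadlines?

3

Sort by profit descending; place each in the latest free slot ≤ its deadline.
Profit order: A=61 B=58 F=52 G=49 E=44 C=30 D=17
Assign: A→slot 1, B→slot 3, F skipped, G→slot 2, E skipped, C skipped, D skipped.
Slots: [1:A] [2:G] [3:B]
3 of 7 scheduled.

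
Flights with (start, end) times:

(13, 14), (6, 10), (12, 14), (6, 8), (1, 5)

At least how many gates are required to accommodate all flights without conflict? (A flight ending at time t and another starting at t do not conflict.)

starts: [1, 6, 6, 12, 13]
ends:   [5, 8, 10, 14, 14]
s1→1 e5→0 s6→1 s6→2  — peak 2.

2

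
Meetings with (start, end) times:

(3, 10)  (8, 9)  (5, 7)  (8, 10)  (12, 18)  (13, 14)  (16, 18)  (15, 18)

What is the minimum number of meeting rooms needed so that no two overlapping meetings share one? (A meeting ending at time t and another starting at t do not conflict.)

3

starts: [3, 5, 8, 8, 12, 13, 15, 16]
ends:   [7, 9, 10, 10, 14, 18, 18, 18]
s3→1 s5→2 e7→1 s8→2 s8→3  — peak 3.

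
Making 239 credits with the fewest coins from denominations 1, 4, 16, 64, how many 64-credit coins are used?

Greedy: take as many of the largest coin as possible, then repeat with the remainder.
239 = 3×64 + 2×16 + 3×4 + 3×1
Count of 64: 3

3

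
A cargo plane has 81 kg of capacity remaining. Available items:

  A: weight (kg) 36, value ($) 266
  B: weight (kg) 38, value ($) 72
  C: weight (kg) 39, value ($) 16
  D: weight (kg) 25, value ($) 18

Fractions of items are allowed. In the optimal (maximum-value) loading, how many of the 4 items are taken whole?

2

Order: A (266/36=7.39) > B (72/38=1.89) > D (18/25=0.72) > C (16/39=0.41)
Fill: take A (36 @ 266) → take B (38 @ 72) → take 7/25 of D → 5.04; 81/81 used.
2 item(s) taken whole; one partial (take 7/25 of D).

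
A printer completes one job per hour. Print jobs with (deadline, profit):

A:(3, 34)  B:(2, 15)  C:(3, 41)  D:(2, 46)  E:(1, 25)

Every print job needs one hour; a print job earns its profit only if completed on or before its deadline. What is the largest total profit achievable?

121

Sort by profit descending; place each in the latest free slot ≤ its deadline.
By profit: D(d2,46), C(d3,41), A(d3,34), E(d1,25), B(d2,15)
D→slot 2; C→slot 3; A→slot 1; E skipped; B skipped.
Profit = 34 + 46 + 41 = 121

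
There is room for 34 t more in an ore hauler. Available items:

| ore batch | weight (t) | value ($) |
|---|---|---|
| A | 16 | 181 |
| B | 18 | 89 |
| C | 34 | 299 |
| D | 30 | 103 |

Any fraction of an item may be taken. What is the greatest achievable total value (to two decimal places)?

Sort by value per unit weight and fill in that order.
Ratios (sorted): A 11.31, C 8.79, B 4.94, D 3.43
take A (16 @ 181); take 18/34 of C → 158.29. Capacity used 34/34.
Total value = 339.29

339.29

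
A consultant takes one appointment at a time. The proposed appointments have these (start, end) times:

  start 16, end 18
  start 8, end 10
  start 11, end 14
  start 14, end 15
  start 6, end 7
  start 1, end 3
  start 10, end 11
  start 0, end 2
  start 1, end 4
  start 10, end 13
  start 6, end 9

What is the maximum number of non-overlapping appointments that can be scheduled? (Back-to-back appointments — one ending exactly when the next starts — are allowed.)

7

Sorted by end: (0,2)  (1,3)  (1,4)  (6,7)  (6,9)  (8,10)  (10,11)  (10,13)  (11,14)  (14,15)  (16,18)
take (0,2); skip (1,4); take (6,7); take (8,10); take (10,11); take (11,14); take (14,15); take (16,18).
Selected 7 appointments.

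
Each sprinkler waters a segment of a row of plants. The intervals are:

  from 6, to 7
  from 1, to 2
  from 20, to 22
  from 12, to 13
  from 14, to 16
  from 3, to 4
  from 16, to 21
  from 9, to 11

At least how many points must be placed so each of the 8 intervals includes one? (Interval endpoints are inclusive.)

By right end: [1,2]  [3,4]  [6,7]  [9,11]  [12,13]  [14,16]  [16,21]  [20,22]
[1,2] uncovered → point at 2; [3,4] uncovered → point at 4; [6,7] uncovered → point at 7; [9,11] uncovered → point at 11; [12,13] uncovered → point at 13; [14,16] uncovered → point at 16; [20,22] uncovered → point at 22.
Points: 2, 4, 7, 11, 13, 16, 22 (7 total).

7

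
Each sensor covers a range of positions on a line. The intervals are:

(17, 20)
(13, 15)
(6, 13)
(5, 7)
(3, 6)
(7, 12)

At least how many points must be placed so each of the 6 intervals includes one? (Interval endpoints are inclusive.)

Process intervals by earliest right end; each time one isn't hit yet, stab at its right endpoint.
By right end: [3,6]  [5,7]  [7,12]  [6,13]  [13,15]  [17,20]
[3,6] uncovered → point at 6; [7,12] uncovered → point at 12; [13,15] uncovered → point at 15; [17,20] uncovered → point at 20.
Points: 6, 12, 15, 20 (4 total).

4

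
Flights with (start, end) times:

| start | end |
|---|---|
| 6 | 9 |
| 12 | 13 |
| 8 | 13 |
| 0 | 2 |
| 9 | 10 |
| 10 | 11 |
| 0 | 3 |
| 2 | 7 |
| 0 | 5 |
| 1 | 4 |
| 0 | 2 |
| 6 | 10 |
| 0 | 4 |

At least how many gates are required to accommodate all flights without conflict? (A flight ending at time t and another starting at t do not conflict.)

6

starts: [0, 0, 0, 0, 0, 1, 2, 6, 6, 8, 9, 10, 12]
ends:   [2, 2, 3, 4, 4, 5, 7, 9, 10, 10, 11, 13, 13]
s0→1 s0→2 s0→3 s0→4 s0→5 s1→6  — peak 6.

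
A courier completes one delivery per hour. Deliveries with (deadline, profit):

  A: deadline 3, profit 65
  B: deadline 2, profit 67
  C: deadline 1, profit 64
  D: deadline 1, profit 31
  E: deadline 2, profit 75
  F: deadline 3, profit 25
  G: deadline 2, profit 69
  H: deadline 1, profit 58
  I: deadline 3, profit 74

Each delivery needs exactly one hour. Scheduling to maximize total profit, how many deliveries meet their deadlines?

3

Sort by profit descending; place each in the latest free slot ≤ its deadline.
Profit order: E=75 I=74 G=69 B=67 A=65 C=64 H=58 D=31 F=25
Assign: E→slot 2, I→slot 3, G→slot 1, B skipped, A skipped, C skipped, H skipped, D skipped, F skipped.
Slots: [1:G] [2:E] [3:I]
3 of 9 scheduled.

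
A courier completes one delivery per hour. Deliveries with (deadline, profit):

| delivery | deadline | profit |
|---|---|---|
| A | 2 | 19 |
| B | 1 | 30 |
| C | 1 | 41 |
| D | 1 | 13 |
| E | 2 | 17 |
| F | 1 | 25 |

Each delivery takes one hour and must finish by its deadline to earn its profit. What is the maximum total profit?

60

Profit order: C=41 B=30 F=25 A=19 E=17 D=13
Assign: C→slot 1, B skipped, F skipped, A→slot 2, E skipped, D skipped.
Slots: [1:C] [2:A]
Profit = 41 + 19 = 60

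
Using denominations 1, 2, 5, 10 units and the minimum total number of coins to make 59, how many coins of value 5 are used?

Use the largest denomination that fits, subtract, and repeat.
59 = 5×10 + 1×5 + 2×2
Count of 5: 1

1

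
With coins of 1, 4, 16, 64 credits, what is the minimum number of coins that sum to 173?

8

Use the largest denomination that fits, subtract, and repeat.
173 = 2×64 + 2×16 + 3×4 + 1×1
Total coins = 2 + 2 + 3 + 1 = 8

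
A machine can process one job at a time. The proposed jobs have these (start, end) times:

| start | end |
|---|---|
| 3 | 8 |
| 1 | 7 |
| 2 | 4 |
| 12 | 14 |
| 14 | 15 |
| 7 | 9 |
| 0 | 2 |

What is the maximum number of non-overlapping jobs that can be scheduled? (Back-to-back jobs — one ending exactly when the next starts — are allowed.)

5

By end time: (0,2), (2,4), (1,7), (3,8), (7,9), (12,14), (14,15).
Pick (0,2); next start ≥ 2 → (2,4); next start ≥ 4 → (7,9); next start ≥ 9 → (12,14); next start ≥ 14 → (14,15).
Selected 5 jobs.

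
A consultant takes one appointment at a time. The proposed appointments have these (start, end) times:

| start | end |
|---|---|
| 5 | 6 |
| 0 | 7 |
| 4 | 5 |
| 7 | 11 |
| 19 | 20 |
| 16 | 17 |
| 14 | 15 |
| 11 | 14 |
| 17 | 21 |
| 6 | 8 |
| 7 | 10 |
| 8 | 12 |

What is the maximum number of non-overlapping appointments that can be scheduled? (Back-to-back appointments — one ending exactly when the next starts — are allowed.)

7

Sorted by end: (4,5)  (5,6)  (0,7)  (6,8)  (7,10)  (7,11)  (8,12)  (11,14)  (14,15)  (16,17)  (19,20)  (17,21)
take (4,5); take (5,6); skip (0,7); take (6,8); skip (7,10); skip (7,11); take (8,12); take (14,15); take (16,17); take (19,20); skip (17,21).
Selected 7 appointments.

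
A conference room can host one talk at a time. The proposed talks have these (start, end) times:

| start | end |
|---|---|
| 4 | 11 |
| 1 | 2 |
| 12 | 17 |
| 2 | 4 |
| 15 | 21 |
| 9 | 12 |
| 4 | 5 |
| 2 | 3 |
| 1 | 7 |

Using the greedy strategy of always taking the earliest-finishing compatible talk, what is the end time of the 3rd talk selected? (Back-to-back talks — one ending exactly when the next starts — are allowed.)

5

Sorted by end: (1,2)  (2,3)  (2,4)  (4,5)  (1,7)  (4,11)  (9,12)  (12,17)  (15,21)
take (1,2); take (2,3); take (4,5); take (9,12); take (12,17).
Selected: (1,2) (2,3) (4,5) (9,12) (12,17)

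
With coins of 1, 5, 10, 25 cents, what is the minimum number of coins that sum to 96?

Greedy: take as many of the largest coin as possible, then repeat with the remainder.
96 − 3×25→21 − 2×10→1 − 1×1→0
Total coins = 3 + 2 + 1 = 6

6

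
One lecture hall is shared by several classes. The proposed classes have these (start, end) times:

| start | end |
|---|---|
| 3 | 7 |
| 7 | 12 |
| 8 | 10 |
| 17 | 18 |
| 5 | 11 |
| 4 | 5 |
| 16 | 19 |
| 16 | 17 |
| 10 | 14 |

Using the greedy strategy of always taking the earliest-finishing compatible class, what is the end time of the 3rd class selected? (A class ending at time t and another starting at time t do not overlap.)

Order by finish time; keep every interval that doesn't clash with the previous kept one.
Sorted by end: (4,5)  (3,7)  (8,10)  (5,11)  (7,12)  (10,14)  (16,17)  (17,18)  (16,19)
take (4,5); skip (3,7); take (8,10); skip (5,11); skip (7,12); take (10,14); take (16,17); take (17,18); skip (16,19).
Selected: (4,5) (8,10) (10,14) (16,17) (17,18)

14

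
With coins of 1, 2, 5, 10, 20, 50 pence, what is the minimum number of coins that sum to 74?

4

74 − 1×50→24 − 1×20→4 − 2×2→0
Total coins = 1 + 1 + 2 = 4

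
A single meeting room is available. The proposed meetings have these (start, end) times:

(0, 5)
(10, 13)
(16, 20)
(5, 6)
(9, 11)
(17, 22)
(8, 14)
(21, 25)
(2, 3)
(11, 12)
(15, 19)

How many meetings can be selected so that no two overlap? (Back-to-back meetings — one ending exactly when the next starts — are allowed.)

By end time: (2,3), (0,5), (5,6), (9,11), (11,12), (10,13), (8,14), (15,19), (16,20), (17,22), (21,25).
Pick (2,3); next start ≥ 3 → (5,6); next start ≥ 6 → (9,11); next start ≥ 11 → (11,12); next start ≥ 12 → (15,19); next start ≥ 19 → (21,25).
Selected 6 meetings.

6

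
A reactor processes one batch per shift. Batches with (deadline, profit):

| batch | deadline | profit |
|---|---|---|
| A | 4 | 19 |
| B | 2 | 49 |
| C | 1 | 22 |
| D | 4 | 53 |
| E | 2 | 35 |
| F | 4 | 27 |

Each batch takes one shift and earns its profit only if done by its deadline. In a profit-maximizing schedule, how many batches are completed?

4

Sort by profit descending; place each in the latest free slot ≤ its deadline.
By profit: D(d4,53), B(d2,49), E(d2,35), F(d4,27), C(d1,22), A(d4,19)
D→slot 4; B→slot 2; E→slot 1; F→slot 3; C skipped; A skipped.
4 of 6 scheduled.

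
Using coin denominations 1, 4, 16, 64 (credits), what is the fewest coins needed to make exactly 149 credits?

5

149 = 2×64 + 1×16 + 1×4 + 1×1
Total coins = 2 + 1 + 1 + 1 = 5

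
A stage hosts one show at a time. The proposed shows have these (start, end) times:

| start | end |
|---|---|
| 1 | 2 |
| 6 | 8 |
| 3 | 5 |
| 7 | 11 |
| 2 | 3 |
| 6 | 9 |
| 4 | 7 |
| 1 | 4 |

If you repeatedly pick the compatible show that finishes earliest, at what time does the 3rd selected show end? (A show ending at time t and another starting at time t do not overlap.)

Sorted by end: (1,2)  (2,3)  (1,4)  (3,5)  (4,7)  (6,8)  (6,9)  (7,11)
take (1,2); take (2,3); take (3,5); take (6,8).
Selected: (1,2) (2,3) (3,5) (6,8)

5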